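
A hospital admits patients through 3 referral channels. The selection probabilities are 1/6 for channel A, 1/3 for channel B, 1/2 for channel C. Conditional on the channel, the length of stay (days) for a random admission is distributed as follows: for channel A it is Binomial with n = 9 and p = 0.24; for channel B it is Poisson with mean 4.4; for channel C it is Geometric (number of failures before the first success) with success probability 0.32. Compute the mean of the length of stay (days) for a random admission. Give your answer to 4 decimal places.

Component means — A: 2.16; B: 4.4; C: 2.125.
E[X] = 0.166667·2.16 + 0.333333·4.4 + 0.5·2.125 = 2.88917.

2.8892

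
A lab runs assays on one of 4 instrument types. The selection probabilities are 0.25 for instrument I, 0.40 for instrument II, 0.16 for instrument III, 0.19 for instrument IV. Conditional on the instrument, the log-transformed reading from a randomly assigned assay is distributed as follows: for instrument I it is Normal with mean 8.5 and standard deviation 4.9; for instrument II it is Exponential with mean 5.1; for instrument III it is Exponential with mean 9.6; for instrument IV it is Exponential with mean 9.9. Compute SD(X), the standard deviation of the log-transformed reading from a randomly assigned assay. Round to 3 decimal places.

Per component, I: μ=8.5, E[X²]=96.26; II: μ=5.1, E[X²]=52.02; III: μ=9.6, E[X²]=184.32; IV: μ=9.9, E[X²]=196.02.
E[X] = 0.25·8.5 + 0.4·5.1 + 0.16·9.6 + 0.19·9.9 = 7.582.
E[X²] = 0.25·96.26 + 0.4·52.02 + 0.16·184.32 + 0.19·196.02 = 111.608.
Var(X) = E[X²] − (E[X])² = 111.608 − 57.4867 = 54.1213.
SD(X) = √54.1213 = 7.35672.

7.357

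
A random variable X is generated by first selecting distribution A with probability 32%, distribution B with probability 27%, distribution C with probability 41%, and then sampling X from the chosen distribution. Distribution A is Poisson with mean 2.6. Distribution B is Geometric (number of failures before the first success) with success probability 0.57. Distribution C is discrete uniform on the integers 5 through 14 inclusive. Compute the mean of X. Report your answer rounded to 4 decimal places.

Component means — A: 2.6; B: 0.754386; C: 9.5.
E[X] = 0.32·2.6 + 0.27·0.754386 + 0.41·9.5 = 4.93068.

4.9307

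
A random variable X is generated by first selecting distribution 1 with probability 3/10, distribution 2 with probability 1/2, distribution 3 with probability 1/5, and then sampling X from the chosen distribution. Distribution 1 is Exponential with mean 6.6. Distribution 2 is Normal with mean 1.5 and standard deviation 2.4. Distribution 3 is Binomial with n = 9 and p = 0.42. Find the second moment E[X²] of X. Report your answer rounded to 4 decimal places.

For each component E[X²] = Var + (mean)², giving 1: 87.12; 2: 8.01; 3: 16.4808.
Overall E[X²] = 0.3·87.12 + 0.5·8.01 + 0.2·16.4808 = 33.4372.

33.4372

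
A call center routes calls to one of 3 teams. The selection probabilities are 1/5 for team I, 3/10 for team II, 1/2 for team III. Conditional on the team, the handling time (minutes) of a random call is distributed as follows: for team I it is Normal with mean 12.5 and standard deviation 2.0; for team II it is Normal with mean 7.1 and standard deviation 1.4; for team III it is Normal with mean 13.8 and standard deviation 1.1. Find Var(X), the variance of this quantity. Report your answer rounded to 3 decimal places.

Per component, I: μ=12.5, E[X²]=160.25; II: μ=7.1, E[X²]=52.37; III: μ=13.8, E[X²]=191.65.
E[X] = 0.2·12.5 + 0.3·7.1 + 0.5·13.8 = 11.53.
E[X²] = 0.2·160.25 + 0.3·52.37 + 0.5·191.65 = 143.586.
Var(X) = E[X²] − (E[X])² = 143.586 − 132.941 = 10.6451.

10.645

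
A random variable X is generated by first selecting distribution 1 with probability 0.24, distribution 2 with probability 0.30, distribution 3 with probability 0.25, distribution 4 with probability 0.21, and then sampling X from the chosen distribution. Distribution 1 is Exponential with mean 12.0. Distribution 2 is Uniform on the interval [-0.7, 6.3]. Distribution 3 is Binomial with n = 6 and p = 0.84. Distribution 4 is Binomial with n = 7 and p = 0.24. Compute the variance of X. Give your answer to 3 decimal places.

51.671

Per component, 1: μ=12, E[X²]=288; 2: μ=2.8, E[X²]=11.9233; 3: μ=5.04, E[X²]=26.208; 4: μ=1.68, E[X²]=4.0992.
E[X] = 0.24·12 + 0.3·2.8 + 0.25·5.04 + 0.21·1.68 = 5.3328.
E[X²] = 0.24·288 + 0.3·11.9233 + 0.25·26.208 + 0.21·4.0992 = 80.1098.
Var(X) = E[X²] − (E[X])² = 80.1098 − 28.4388 = 51.6711.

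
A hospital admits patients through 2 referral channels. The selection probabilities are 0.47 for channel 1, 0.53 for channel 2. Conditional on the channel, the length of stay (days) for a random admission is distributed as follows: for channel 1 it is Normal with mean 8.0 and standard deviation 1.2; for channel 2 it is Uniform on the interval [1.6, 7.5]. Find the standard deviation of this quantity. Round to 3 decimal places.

Per component, 1: μ=8, E[X²]=65.44; 2: μ=4.55, E[X²]=23.6033.
E[X] = 0.47·8 + 0.53·4.55 = 6.1715.
E[X²] = 0.47·65.44 + 0.53·23.6033 = 43.2666.
Var(X) = E[X²] − (E[X])² = 43.2666 − 38.0874 = 5.17915.
SD(X) = √5.17915 = 2.27578.

2.276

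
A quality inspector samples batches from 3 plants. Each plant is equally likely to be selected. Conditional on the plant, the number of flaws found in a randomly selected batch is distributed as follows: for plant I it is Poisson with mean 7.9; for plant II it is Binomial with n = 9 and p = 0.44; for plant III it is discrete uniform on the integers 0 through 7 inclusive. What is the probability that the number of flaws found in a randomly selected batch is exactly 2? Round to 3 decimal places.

Conditional on each plant, P(X = 2): I: 0.0115691; II: 0.120372; III: 0.125.
By total probability, P(X = 2) = 0.333333·0.0115691 + 0.333333·0.120372 + 0.333333·0.125 = 0.0856469.

0.086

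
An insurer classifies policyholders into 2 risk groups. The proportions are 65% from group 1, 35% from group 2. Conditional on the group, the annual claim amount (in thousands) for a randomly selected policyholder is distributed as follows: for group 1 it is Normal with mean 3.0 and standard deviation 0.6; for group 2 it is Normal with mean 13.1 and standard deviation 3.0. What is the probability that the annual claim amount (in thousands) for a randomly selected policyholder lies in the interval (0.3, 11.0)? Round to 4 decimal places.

0.7347

Conditional on each group, P(0.3 < X < 11.0): 1: 0.999997; 2: 0.241954.
By total probability, P(0.3 < X < 11.0) = 0.65·0.999997 + 0.35·0.241954 = 0.734682.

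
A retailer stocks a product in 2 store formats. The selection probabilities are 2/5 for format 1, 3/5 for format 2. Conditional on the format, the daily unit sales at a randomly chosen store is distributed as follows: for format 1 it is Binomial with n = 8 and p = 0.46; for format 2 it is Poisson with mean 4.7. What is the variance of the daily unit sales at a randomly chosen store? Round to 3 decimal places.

3.865

Per component, 1: μ=3.68, E[X²]=15.5296; 2: μ=4.7, E[X²]=26.79.
E[X] = 0.4·3.68 + 0.6·4.7 = 4.292.
E[X²] = 0.4·15.5296 + 0.6·26.79 = 22.2858.
Var(X) = E[X²] − (E[X])² = 22.2858 − 18.4213 = 3.86458.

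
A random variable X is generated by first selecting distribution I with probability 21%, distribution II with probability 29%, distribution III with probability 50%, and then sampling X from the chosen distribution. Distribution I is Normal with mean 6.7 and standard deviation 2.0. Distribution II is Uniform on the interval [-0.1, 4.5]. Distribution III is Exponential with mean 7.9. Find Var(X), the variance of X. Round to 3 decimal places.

38.652

Per component, I: μ=6.7, E[X²]=48.89; II: μ=2.2, E[X²]=6.60333; III: μ=7.9, E[X²]=124.82.
E[X] = 0.21·6.7 + 0.29·2.2 + 0.5·7.9 = 5.995.
E[X²] = 0.21·48.89 + 0.29·6.60333 + 0.5·124.82 = 74.5919.
Var(X) = E[X²] − (E[X])² = 74.5919 − 35.94 = 38.6518.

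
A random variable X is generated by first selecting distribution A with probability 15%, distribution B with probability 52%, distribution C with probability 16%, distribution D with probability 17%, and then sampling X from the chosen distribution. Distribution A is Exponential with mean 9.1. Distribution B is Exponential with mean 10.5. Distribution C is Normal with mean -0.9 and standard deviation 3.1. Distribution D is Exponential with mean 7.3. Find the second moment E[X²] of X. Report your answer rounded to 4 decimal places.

For each component E[X²] = Var + (mean)², giving A: 165.62; B: 220.5; C: 10.42; D: 106.58.
Overall E[X²] = 0.15·165.62 + 0.52·220.5 + 0.16·10.42 + 0.17·106.58 = 159.289.

159.2888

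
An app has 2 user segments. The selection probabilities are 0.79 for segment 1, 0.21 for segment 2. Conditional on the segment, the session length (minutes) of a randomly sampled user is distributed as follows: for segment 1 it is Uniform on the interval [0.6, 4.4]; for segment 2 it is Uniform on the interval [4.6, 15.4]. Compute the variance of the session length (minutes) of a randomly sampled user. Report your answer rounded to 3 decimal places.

Per component, 1: μ=2.5, E[X²]=7.45333; 2: μ=10, E[X²]=109.72.
E[X] = 0.79·2.5 + 0.21·10 = 4.075.
E[X²] = 0.79·7.45333 + 0.21·109.72 = 28.9293.
Var(X) = E[X²] − (E[X])² = 28.9293 − 16.6056 = 12.3237.

12.324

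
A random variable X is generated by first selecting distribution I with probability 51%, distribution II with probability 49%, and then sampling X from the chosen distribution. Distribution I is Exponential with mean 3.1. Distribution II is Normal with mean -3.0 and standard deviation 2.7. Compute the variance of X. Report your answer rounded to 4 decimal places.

Per component, I: μ=3.1, E[X²]=19.22; II: μ=-3, E[X²]=16.29.
E[X] = 0.51·3.1 + 0.49·-3 = 0.111.
E[X²] = 0.51·19.22 + 0.49·16.29 = 17.7843.
Var(X) = E[X²] − (E[X])² = 17.7843 − 0.012321 = 17.772.

17.7720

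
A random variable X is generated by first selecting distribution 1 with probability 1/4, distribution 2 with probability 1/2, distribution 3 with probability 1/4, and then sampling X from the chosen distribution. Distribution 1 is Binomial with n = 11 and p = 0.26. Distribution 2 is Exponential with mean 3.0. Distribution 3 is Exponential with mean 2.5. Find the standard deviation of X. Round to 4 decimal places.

2.5755

Per component, 1: μ=2.86, E[X²]=10.296; 2: μ=3, E[X²]=18; 3: μ=2.5, E[X²]=12.5.
E[X] = 0.25·2.86 + 0.5·3 + 0.25·2.5 = 2.84.
E[X²] = 0.25·10.296 + 0.5·18 + 0.25·12.5 = 14.699.
Var(X) = E[X²] − (E[X])² = 14.699 − 8.0656 = 6.6334.
SD(X) = √6.6334 = 2.57554.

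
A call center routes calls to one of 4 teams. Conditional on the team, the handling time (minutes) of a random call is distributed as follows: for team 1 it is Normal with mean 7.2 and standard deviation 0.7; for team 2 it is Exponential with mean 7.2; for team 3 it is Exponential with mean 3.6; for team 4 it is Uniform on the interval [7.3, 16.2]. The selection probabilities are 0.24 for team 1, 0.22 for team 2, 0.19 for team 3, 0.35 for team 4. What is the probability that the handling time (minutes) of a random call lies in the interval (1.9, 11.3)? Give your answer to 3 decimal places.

Conditional on each team, P(1.9 < X < 11.3): 1: 1; 2: 0.559898; 3: 0.546584; 4: 0.449438.
By total probability, P(1.9 < X < 11.3) = 0.24·1 + 0.22·0.559898 + 0.19·0.546584 + 0.35·0.449438 = 0.624332.

0.624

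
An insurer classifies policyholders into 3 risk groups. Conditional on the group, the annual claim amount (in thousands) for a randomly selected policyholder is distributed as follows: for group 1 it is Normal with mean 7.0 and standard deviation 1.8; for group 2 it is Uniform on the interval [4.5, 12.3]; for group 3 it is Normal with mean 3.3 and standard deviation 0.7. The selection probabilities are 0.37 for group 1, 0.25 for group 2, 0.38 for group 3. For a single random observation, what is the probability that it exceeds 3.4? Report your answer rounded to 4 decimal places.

Conditional on each group, P(X > 3.4): 1: 0.97725; 2: 1; 3: 0.443202.
By total probability, P(X > 3.4) = 0.37·0.97725 + 0.25·1 + 0.38·0.443202 = 0.779999.

0.7800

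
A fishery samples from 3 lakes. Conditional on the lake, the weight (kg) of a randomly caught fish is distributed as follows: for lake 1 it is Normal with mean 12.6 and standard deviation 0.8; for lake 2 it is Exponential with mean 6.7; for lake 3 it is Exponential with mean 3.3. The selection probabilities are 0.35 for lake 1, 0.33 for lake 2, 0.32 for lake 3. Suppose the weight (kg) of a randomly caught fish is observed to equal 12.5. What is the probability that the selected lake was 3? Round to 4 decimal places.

Likelihoods f(12.5 | ·): 1: 0.494797; 2: 0.0231033; 3: 0.00686169.
Posterior ∝ prior × likelihood. Numerator for 3: 0.32·0.00686169 = 0.00219574.
Normalizing constant: 0.35·0.494797 + 0.33·0.0231033 + 0.32·0.00686169 = 0.182999.
P(3 | observation) = 0.00219574 / 0.182999 = 0.0119987.

0.0120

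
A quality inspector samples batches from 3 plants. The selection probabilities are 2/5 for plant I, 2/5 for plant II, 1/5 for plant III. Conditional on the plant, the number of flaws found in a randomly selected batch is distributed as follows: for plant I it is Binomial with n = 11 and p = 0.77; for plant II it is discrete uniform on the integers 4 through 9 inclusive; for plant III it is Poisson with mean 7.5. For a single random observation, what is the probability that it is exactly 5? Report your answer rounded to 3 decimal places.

Conditional on each plant, P(X = 5): I: 0.0185124; II: 0.166667; III: 0.109375.
By total probability, P(X = 5) = 0.4·0.0185124 + 0.4·0.166667 + 0.2·0.109375 = 0.0959465.

0.096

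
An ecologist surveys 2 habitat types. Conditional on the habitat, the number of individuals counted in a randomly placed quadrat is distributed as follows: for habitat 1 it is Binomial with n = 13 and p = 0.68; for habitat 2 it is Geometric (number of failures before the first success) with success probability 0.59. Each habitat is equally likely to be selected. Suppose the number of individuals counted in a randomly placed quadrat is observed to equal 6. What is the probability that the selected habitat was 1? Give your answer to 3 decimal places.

0.954

Likelihoods P(X=6 | ·): 1: 0.0582936; 2: 0.00280256.
Posterior ∝ prior × likelihood. Numerator for 1: 0.5·0.0582936 = 0.0291468.
Normalizing constant: 0.5·0.0582936 + 0.5·0.00280256 = 0.0305481.
P(1 | observation) = 0.0291468 / 0.0305481 = 0.954129.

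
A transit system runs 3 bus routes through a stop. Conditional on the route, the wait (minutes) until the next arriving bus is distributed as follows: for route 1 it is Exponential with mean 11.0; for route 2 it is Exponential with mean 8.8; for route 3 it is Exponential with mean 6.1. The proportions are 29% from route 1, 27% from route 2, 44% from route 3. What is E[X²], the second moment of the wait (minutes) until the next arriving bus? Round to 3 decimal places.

144.742

For each component E[X²] = Var + (mean)², giving 1: 242; 2: 154.88; 3: 74.42.
Overall E[X²] = 0.29·242 + 0.27·154.88 + 0.44·74.42 = 144.742.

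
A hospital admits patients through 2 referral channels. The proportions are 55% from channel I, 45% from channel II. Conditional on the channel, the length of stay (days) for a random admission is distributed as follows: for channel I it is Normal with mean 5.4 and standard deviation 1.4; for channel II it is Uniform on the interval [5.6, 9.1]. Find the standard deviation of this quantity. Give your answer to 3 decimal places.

1.574

Per component, I: μ=5.4, E[X²]=31.12; II: μ=7.35, E[X²]=55.0433.
E[X] = 0.55·5.4 + 0.45·7.35 = 6.2775.
E[X²] = 0.55·31.12 + 0.45·55.0433 = 41.8855.
Var(X) = E[X²] − (E[X])² = 41.8855 − 39.407 = 2.47849.
SD(X) = √2.47849 = 1.57432.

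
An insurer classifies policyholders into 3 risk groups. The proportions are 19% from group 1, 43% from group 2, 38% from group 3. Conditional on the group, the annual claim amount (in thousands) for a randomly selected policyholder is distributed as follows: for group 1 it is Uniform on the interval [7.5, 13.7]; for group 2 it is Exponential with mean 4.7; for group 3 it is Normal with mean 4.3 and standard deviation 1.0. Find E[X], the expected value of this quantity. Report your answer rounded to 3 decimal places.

Component means — 1: 10.6; 2: 4.7; 3: 4.3.
E[X] = 0.19·10.6 + 0.43·4.7 + 0.38·4.3 = 5.669.

5.669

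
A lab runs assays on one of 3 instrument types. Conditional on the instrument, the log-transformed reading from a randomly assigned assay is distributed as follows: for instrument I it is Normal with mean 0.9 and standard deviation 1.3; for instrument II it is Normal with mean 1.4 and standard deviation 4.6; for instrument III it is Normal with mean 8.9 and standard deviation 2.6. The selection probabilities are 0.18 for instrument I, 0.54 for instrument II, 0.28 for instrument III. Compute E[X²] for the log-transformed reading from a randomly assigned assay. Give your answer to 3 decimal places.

For each component E[X²] = Var + (mean)², giving I: 2.5; II: 23.12; III: 85.97.
Overall E[X²] = 0.18·2.5 + 0.54·23.12 + 0.28·85.97 = 37.0064.

37.006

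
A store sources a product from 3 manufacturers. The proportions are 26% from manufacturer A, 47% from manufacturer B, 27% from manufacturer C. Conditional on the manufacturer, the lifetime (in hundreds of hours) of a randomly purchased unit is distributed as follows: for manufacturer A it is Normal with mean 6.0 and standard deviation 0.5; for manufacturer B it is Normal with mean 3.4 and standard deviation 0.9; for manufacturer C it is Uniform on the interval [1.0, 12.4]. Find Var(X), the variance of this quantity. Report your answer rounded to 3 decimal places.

Per component, A: μ=6, E[X²]=36.25; B: μ=3.4, E[X²]=12.37; C: μ=6.7, E[X²]=55.72.
E[X] = 0.26·6 + 0.47·3.4 + 0.27·6.7 = 4.967.
E[X²] = 0.26·36.25 + 0.47·12.37 + 0.27·55.72 = 30.2833.
Var(X) = E[X²] − (E[X])² = 30.2833 − 24.6711 = 5.61221.

5.612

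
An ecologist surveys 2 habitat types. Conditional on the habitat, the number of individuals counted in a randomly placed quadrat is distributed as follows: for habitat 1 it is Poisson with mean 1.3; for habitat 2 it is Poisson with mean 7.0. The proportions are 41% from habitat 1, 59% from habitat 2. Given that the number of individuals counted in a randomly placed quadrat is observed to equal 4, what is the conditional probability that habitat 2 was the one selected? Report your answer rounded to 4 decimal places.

Likelihoods P(X=4 | ·): 1: 0.0324324; 2: 0.0912262.
Posterior ∝ prior × likelihood. Numerator for 2: 0.59·0.0912262 = 0.0538235.
Normalizing constant: 0.41·0.0324324 + 0.59·0.0912262 = 0.0671207.
P(2 | observation) = 0.0538235 / 0.0671207 = 0.80189.

0.8019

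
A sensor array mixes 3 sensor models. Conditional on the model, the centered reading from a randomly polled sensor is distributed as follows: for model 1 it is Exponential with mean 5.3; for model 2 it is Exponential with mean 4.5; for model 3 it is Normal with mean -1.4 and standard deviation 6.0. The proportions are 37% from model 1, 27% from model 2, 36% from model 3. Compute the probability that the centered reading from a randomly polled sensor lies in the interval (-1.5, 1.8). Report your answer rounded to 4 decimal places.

Conditional on each model, P(-1.5 < X < 1.8): 1: 0.287961; 2: 0.32968; 3: 0.209747.
By total probability, P(-1.5 < X < 1.8) = 0.37·0.287961 + 0.27·0.32968 + 0.36·0.209747 = 0.271068.

0.2711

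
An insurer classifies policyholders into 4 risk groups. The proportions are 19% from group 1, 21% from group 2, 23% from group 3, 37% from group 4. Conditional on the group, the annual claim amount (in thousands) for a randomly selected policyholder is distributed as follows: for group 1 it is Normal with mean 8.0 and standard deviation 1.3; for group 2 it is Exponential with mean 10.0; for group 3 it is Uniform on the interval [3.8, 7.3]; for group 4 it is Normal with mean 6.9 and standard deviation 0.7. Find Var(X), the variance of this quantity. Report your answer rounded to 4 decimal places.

Per component, 1: μ=8, E[X²]=65.69; 2: μ=10, E[X²]=200; 3: μ=5.55, E[X²]=31.8233; 4: μ=6.9, E[X²]=48.1.
E[X] = 0.19·8 + 0.21·10 + 0.23·5.55 + 0.37·6.9 = 7.4495.
E[X²] = 0.19·65.69 + 0.21·200 + 0.23·31.8233 + 0.37·48.1 = 79.5975.
Var(X) = E[X²] − (E[X])² = 79.5975 − 55.4951 = 24.1024.

24.1024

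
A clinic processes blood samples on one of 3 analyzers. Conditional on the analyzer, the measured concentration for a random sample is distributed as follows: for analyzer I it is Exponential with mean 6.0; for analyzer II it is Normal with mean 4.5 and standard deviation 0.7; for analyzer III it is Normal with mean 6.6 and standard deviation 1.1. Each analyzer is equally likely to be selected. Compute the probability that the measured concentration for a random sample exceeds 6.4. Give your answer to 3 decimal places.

Conditional on each analyzer, P(X > 6.4): I: 0.344154; II: 0.00332094; III: 0.572137.
By total probability, P(X > 6.4) = 0.333333·0.344154 + 0.333333·0.00332094 + 0.333333·0.572137 = 0.306537.

0.307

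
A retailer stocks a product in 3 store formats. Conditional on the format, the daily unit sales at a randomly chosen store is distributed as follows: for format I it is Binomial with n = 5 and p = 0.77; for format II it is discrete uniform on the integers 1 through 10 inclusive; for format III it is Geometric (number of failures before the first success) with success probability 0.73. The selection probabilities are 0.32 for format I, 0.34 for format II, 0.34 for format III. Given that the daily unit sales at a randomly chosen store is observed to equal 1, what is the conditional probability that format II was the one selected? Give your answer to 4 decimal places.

0.3255

Likelihoods P(X=1 | ·): I: 0.0107739; II: 0.1; III: 0.1971.
Posterior ∝ prior × likelihood. Numerator for II: 0.34·0.1 = 0.034.
Normalizing constant: 0.32·0.0107739 + 0.34·0.1 + 0.34·0.1971 = 0.104462.
P(II | observation) = 0.034 / 0.104462 = 0.325478.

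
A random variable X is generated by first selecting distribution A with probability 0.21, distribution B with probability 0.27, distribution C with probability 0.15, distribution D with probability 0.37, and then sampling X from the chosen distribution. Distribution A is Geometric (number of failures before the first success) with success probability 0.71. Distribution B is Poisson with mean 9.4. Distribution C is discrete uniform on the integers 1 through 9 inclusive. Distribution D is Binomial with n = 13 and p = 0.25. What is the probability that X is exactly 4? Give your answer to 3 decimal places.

0.103

Conditional on each component, P(X = 4): A: 0.0050217; B: 0.0269111; C: 0.111111; D: 0.209709.
By total probability, P(X = 4) = 0.21·0.0050217 + 0.27·0.0269111 + 0.15·0.111111 + 0.37·0.209709 = 0.10258.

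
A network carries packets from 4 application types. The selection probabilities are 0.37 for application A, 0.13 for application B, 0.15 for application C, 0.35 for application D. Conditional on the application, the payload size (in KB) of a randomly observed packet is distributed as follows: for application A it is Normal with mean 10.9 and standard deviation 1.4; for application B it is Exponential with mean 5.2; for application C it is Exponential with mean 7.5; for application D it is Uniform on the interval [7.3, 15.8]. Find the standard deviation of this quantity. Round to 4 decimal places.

4.4546

Per component, A: μ=10.9, E[X²]=120.77; B: μ=5.2, E[X²]=54.08; C: μ=7.5, E[X²]=112.5; D: μ=11.55, E[X²]=139.423.
E[X] = 0.37·10.9 + 0.13·5.2 + 0.15·7.5 + 0.35·11.55 = 9.8765.
E[X²] = 0.37·120.77 + 0.13·54.08 + 0.15·112.5 + 0.35·139.423 = 117.388.
Var(X) = E[X²] − (E[X])² = 117.388 − 97.5453 = 19.8432.
SD(X) = √19.8432 = 4.45457.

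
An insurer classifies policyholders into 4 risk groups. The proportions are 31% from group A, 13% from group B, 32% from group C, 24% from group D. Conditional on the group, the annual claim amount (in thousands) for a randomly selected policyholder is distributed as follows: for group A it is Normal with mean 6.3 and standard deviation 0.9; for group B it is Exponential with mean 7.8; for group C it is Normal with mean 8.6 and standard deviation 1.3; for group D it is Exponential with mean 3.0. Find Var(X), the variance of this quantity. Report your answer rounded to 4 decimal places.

15.4407

Per component, A: μ=6.3, E[X²]=40.5; B: μ=7.8, E[X²]=121.68; C: μ=8.6, E[X²]=75.65; D: μ=3, E[X²]=18.
E[X] = 0.31·6.3 + 0.13·7.8 + 0.32·8.6 + 0.24·3 = 6.439.
E[X²] = 0.31·40.5 + 0.13·121.68 + 0.32·75.65 + 0.24·18 = 56.9014.
Var(X) = E[X²] − (E[X])² = 56.9014 − 41.4607 = 15.4407.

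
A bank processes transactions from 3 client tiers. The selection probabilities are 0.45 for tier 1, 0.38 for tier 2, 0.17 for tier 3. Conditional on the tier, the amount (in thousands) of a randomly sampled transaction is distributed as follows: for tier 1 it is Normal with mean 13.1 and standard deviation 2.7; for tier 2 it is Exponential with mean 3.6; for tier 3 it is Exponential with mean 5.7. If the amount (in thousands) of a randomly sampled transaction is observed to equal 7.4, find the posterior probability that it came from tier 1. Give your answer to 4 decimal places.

0.2485

Likelihoods f(7.4 | ·): 1: 0.0159135; 2: 0.0355616; 3: 0.0478966.
Posterior ∝ prior × likelihood. Numerator for 1: 0.45·0.0159135 = 0.00716109.
Normalizing constant: 0.45·0.0159135 + 0.38·0.0355616 + 0.17·0.0478966 = 0.0288169.
P(1 | observation) = 0.00716109 / 0.0288169 = 0.248503.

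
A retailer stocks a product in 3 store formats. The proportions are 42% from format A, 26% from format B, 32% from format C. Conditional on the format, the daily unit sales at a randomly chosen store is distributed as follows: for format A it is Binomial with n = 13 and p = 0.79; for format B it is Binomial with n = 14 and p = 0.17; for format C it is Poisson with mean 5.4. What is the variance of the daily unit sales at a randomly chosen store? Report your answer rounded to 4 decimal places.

13.8917

Per component, A: μ=10.27, E[X²]=107.63; B: μ=2.38, E[X²]=7.6398; C: μ=5.4, E[X²]=34.56.
E[X] = 0.42·10.27 + 0.26·2.38 + 0.32·5.4 = 6.6602.
E[X²] = 0.42·107.63 + 0.26·7.6398 + 0.32·34.56 = 58.25.
Var(X) = E[X²] − (E[X])² = 58.25 − 44.3583 = 13.8917.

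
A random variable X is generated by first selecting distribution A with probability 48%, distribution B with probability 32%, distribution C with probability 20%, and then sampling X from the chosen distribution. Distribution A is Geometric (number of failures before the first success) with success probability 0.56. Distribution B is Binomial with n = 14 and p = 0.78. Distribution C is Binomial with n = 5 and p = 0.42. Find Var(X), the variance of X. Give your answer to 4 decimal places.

Per component, A: μ=0.785714, E[X²]=2.02041; B: μ=10.92, E[X²]=121.649; C: μ=2.1, E[X²]=5.628.
E[X] = 0.48·0.785714 + 0.32·10.92 + 0.2·2.1 = 4.29154.
E[X²] = 0.48·2.02041 + 0.32·121.649 + 0.2·5.628 = 41.023.
Var(X) = E[X²] − (E[X])² = 41.023 − 18.4173 = 22.6057.

22.6057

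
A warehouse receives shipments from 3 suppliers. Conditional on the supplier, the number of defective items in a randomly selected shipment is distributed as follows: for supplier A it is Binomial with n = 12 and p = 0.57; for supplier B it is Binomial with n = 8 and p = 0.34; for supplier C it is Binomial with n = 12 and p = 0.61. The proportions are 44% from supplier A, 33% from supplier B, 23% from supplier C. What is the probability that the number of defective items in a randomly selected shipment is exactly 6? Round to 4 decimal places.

Conditional on each supplier, P(X = 6): A: 0.200323; B: 0.0188417; C: 0.167509.
By total probability, P(X = 6) = 0.44·0.200323 + 0.33·0.0188417 + 0.23·0.167509 = 0.132887.

0.1329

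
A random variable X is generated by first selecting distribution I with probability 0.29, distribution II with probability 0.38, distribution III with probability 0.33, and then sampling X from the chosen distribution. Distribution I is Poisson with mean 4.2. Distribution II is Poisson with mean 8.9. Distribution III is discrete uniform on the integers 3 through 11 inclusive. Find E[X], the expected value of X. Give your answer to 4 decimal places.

6.9100

Component means — I: 4.2; II: 8.9; III: 7.
E[X] = 0.29·4.2 + 0.38·8.9 + 0.33·7 = 6.91.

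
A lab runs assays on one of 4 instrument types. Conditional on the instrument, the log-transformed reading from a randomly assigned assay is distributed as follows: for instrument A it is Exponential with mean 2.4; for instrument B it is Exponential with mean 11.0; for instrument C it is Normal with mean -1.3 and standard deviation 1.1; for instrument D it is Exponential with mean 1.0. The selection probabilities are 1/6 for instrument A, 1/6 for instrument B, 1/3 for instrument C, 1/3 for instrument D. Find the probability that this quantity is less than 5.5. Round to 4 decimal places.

0.8807

Conditional on each instrument, P(X < 5.5): A: 0.898902; B: 0.393469; C: 1; D: 0.995913.
By total probability, P(X < 5.5) = 0.166667·0.898902 + 0.166667·0.393469 + 0.333333·1 + 0.333333·0.995913 = 0.8807.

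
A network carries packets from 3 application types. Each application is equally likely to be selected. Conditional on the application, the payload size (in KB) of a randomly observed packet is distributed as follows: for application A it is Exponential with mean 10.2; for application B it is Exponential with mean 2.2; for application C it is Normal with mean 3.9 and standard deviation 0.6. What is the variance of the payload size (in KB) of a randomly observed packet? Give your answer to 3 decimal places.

Per component, A: μ=10.2, E[X²]=208.08; B: μ=2.2, E[X²]=9.68; C: μ=3.9, E[X²]=15.57.
E[X] = 0.333333·10.2 + 0.333333·2.2 + 0.333333·3.9 = 5.43333.
E[X²] = 0.333333·208.08 + 0.333333·9.68 + 0.333333·15.57 = 77.7767.
Var(X) = E[X²] − (E[X])² = 77.7767 − 29.5211 = 48.2556.

48.256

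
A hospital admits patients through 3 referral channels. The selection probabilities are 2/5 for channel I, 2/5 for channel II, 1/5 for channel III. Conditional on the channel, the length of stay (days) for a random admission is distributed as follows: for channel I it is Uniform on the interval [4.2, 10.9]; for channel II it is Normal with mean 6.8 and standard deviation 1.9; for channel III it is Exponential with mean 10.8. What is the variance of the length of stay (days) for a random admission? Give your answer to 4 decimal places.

28.4833

Per component, I: μ=7.55, E[X²]=60.7433; II: μ=6.8, E[X²]=49.85; III: μ=10.8, E[X²]=233.28.
E[X] = 0.4·7.55 + 0.4·6.8 + 0.2·10.8 = 7.9.
E[X²] = 0.4·60.7433 + 0.4·49.85 + 0.2·233.28 = 90.8933.
Var(X) = E[X²] − (E[X])² = 90.8933 − 62.41 = 28.4833.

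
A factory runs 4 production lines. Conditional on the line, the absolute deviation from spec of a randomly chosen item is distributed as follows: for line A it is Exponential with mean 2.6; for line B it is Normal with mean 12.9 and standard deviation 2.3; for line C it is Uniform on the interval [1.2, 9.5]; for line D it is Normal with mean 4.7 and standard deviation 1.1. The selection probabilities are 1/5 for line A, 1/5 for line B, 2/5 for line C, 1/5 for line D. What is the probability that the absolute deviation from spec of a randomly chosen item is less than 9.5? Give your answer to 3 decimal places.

Conditional on each line, P(X < 9.5): A: 0.974109; B: 0.069669; C: 1; D: 0.999994.
By total probability, P(X < 9.5) = 0.2·0.974109 + 0.2·0.069669 + 0.4·1 + 0.2·0.999994 = 0.808754.

0.809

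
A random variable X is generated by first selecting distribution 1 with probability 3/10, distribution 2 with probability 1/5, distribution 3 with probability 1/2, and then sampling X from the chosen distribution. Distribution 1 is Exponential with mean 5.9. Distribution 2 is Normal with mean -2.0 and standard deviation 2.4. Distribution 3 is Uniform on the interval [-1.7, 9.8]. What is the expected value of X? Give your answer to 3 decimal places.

3.395

Component means — 1: 5.9; 2: -2; 3: 4.05.
E[X] = 0.3·5.9 + 0.2·-2 + 0.5·4.05 = 3.395.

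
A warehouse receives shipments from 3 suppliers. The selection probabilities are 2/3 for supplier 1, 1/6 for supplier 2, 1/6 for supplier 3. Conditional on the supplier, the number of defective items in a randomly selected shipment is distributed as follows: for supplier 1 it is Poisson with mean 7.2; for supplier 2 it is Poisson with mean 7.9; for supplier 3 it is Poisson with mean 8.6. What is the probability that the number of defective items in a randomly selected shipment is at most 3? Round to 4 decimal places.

Conditional on each supplier, P(X ≤ 3): 1: 0.0719171; 2: 0.0453338; 3: 0.0280926.
By total probability, P(X ≤ 3) = 0.666667·0.0719171 + 0.166667·0.0453338 + 0.166667·0.0280926 = 0.0601825.

0.0602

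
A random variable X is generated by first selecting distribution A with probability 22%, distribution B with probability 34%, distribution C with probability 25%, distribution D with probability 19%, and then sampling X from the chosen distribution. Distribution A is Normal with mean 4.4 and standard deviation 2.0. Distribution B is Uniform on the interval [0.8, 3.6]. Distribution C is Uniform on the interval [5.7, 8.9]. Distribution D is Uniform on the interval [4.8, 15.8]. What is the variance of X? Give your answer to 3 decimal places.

12.388

Per component, A: μ=4.4, E[X²]=23.36; B: μ=2.2, E[X²]=5.49333; C: μ=7.3, E[X²]=54.1433; D: μ=10.3, E[X²]=116.173.
E[X] = 0.22·4.4 + 0.34·2.2 + 0.25·7.3 + 0.19·10.3 = 5.498.
E[X²] = 0.22·23.36 + 0.34·5.49333 + 0.25·54.1433 + 0.19·116.173 = 42.6157.
Var(X) = E[X²] − (E[X])² = 42.6157 − 30.228 = 12.3877.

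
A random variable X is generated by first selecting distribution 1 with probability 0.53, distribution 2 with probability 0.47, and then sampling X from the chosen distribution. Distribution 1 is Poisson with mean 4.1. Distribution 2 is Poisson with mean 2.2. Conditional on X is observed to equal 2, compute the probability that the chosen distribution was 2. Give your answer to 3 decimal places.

Likelihoods P(X=2 | ·): 1: 0.139293; 2: 0.268144.
Posterior ∝ prior × likelihood. Numerator for 2: 0.47·0.268144 = 0.126028.
Normalizing constant: 0.53·0.139293 + 0.47·0.268144 = 0.199853.
P(2 | observation) = 0.126028 / 0.199853 = 0.630601.

0.631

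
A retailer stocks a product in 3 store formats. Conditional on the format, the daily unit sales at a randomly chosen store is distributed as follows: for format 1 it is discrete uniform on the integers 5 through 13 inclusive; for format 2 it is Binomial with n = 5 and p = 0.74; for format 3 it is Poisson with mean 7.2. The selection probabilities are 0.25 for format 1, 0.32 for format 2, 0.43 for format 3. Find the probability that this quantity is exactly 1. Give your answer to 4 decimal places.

0.0077

Conditional on each format, P(X = 1): 1: 0; 2: 0.0169081; 3: 0.00537542.
By total probability, P(X = 1) = 0.25·0 + 0.32·0.0169081 + 0.43·0.00537542 = 0.00772203.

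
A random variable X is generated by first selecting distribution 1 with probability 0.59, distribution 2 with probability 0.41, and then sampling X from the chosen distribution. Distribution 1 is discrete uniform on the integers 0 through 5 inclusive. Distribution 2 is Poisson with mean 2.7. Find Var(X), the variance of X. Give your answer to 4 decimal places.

2.8375

Per component, 1: μ=2.5, E[X²]=9.16667; 2: μ=2.7, E[X²]=9.99.
E[X] = 0.59·2.5 + 0.41·2.7 = 2.582.
E[X²] = 0.59·9.16667 + 0.41·9.99 = 9.50423.
Var(X) = E[X²] − (E[X])² = 9.50423 − 6.66672 = 2.83751.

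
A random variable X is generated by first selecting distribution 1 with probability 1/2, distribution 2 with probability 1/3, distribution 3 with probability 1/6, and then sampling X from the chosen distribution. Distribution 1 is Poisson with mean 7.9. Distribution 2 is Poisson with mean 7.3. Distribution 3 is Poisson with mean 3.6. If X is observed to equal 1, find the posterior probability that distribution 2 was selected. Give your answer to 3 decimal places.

Likelihoods P(X=1 | ·): 1: 0.00292887; 2: 0.00493143; 3: 0.0983654.
Posterior ∝ prior × likelihood. Numerator for 2: 0.333333·0.00493143 = 0.00164381.
Normalizing constant: 0.5·0.00292887 + 0.333333·0.00493143 + 0.166667·0.0983654 = 0.0195025.
P(2 | observation) = 0.00164381 / 0.0195025 = 0.0842873.

0.084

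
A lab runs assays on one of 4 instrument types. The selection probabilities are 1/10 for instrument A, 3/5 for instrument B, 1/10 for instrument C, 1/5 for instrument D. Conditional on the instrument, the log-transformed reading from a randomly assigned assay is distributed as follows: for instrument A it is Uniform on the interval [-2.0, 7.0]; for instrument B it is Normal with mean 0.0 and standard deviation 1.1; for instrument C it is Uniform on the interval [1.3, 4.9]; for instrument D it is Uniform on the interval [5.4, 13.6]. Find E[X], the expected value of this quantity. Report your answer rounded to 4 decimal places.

Component means — A: 2.5; B: 0; C: 3.1; D: 9.5.
E[X] = 0.1·2.5 + 0.6·0 + 0.1·3.1 + 0.2·9.5 = 2.46.

2.4600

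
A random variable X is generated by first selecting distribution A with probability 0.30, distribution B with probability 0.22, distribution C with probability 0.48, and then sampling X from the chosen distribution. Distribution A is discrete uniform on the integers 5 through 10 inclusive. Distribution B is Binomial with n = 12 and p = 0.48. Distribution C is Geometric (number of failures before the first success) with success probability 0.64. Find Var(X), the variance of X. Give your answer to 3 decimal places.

11.939

Per component, A: μ=7.5, E[X²]=59.1667; B: μ=5.76, E[X²]=36.1728; C: μ=0.5625, E[X²]=1.19531.
E[X] = 0.3·7.5 + 0.22·5.76 + 0.48·0.5625 = 3.7872.
E[X²] = 0.3·59.1667 + 0.22·36.1728 + 0.48·1.19531 = 26.2818.
Var(X) = E[X²] − (E[X])² = 26.2818 − 14.3429 = 11.9389.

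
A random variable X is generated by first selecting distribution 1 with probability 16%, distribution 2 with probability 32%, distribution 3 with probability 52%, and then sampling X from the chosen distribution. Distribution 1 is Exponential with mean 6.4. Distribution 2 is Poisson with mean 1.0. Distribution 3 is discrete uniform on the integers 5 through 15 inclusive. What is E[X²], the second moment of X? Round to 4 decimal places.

70.9472

For each component E[X²] = Var + (mean)², giving 1: 81.92; 2: 2; 3: 110.
Overall E[X²] = 0.16·81.92 + 0.32·2 + 0.52·110 = 70.9472.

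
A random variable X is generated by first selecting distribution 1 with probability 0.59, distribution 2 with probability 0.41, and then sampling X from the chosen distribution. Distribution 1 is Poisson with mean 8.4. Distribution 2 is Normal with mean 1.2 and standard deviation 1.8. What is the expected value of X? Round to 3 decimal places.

Component means — 1: 8.4; 2: 1.2.
E[X] = 0.59·8.4 + 0.41·1.2 = 5.448.

5.448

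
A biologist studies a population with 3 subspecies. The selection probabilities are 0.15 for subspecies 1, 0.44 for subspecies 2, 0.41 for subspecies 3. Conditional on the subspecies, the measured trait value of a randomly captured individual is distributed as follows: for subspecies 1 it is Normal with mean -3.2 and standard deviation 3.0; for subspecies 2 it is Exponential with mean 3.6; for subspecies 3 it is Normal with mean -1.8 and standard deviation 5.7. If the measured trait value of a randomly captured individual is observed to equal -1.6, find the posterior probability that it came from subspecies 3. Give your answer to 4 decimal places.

Likelihoods f(-1.6 | ·): 1: 0.115351; 2: 0; 3: 0.0699468.
Posterior ∝ prior × likelihood. Numerator for 3: 0.41·0.0699468 = 0.0286782.
Normalizing constant: 0.15·0.115351 + 0.44·0 + 0.41·0.0699468 = 0.0459809.
P(3 | observation) = 0.0286782 / 0.0459809 = 0.623698.

0.6237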